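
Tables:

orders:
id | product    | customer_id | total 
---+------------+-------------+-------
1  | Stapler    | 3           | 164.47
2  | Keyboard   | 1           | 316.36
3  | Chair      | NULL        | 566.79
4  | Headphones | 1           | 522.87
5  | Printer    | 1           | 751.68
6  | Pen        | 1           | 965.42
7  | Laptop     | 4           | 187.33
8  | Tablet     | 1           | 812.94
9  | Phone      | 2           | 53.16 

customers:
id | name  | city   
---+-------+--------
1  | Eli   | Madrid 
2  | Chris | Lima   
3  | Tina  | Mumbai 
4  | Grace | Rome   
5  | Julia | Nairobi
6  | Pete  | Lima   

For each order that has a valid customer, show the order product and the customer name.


INNER JOIN keeps only orders rows whose customer_id matches an id in customers. Walk through each order:
  - order 1 (Stapler): customer_id=3 -> matches Tina
  - order 2 (Keyboard): customer_id=1 -> matches Eli
  - order 3 (Chair): customer_id=NULL, no match -> dropped
  - order 4 (Headphones): customer_id=1 -> matches Eli
  - order 5 (Printer): customer_id=1 -> matches Eli
  - order 6 (Pen): customer_id=1 -> matches Eli
  - order 7 (Laptop): customer_id=4 -> matches Grace
  - order 8 (Tablet): customer_id=1 -> matches Eli
  - order 9 (Phone): customer_id=2 -> matches Chris
So 1 of 9 rows is dropped.

SQL:
SELECT a.product, b.name AS customer
FROM orders a
INNER JOIN customers b ON a.customer_id = b.id

Result:
product    | customer
-----------+---------
Stapler    | Tina    
Keyboard   | Eli     
Headphones | Eli     
Printer    | Eli     
Pen        | Eli     
Laptop     | Grace   
Tablet     | Eli     
Phone      | Chris   


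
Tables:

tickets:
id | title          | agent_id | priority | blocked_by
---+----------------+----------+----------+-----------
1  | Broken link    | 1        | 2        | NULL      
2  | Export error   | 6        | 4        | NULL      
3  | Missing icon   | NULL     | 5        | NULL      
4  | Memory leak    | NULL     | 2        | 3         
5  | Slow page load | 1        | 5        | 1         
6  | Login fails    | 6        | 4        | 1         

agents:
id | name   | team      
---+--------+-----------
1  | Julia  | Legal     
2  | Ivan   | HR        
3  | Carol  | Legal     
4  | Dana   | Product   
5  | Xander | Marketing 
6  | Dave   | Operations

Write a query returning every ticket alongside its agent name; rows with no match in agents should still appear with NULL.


LEFT JOIN keeps every row from tickets (the left table); where agent_id has no match in agents, the agent columns become NULL. Walk through each ticket:
  - ticket 1 (Broken link): agent_id=1 -> matches Julia
  - ticket 2 (Export error): agent_id=6 -> matches Dave
  - ticket 3 (Missing icon): agent_id=NULL, no match -> kept with NULL
  - ticket 4 (Memory leak): agent_id=NULL, no match -> kept with NULL
  - ticket 5 (Slow page load): agent_id=1 -> matches Julia
  - ticket 6 (Login fails): agent_id=6 -> matches Dave
All 6 rows appear; 2 have NULL agent.

SQL:
SELECT a.title, b.name AS agent
FROM tickets a
LEFT JOIN agents b ON a.agent_id = b.id

Result:
title          | agent
---------------+------
Broken link    | Julia
Export error   | Dave 
Missing icon   | NULL 
Memory leak    | NULL 
Slow page load | Julia
Login fails    | Dave 


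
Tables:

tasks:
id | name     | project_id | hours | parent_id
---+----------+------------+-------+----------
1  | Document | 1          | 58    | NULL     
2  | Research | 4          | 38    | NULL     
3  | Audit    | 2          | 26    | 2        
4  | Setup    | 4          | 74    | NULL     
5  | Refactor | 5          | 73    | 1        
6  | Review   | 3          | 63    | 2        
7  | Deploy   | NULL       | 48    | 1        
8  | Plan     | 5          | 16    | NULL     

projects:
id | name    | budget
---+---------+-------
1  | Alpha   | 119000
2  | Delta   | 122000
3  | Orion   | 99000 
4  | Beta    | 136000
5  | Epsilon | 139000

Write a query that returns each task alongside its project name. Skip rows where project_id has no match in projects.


INNER JOIN keeps only tasks rows whose project_id matches an id in projects. Walk through each task:
  - task 1 (Document): project_id=1 -> matches Alpha
  - task 2 (Research): project_id=4 -> matches Beta
  - task 3 (Audit): project_id=2 -> matches Delta
  - task 4 (Setup): project_id=4 -> matches Beta
  - task 5 (Refactor): project_id=5 -> matches Epsilon
  - task 6 (Review): project_id=3 -> matches Orion
  - task 7 (Deploy): project_id=NULL, no match -> dropped
  - task 8 (Plan): project_id=5 -> matches Epsilon
So 1 of 8 rows is dropped.

SQL:
SELECT a.name, b.name AS project
FROM tasks a
INNER JOIN projects b ON a.project_id = b.id

Result:
name     | project
---------+--------
Document | Alpha  
Research | Beta   
Audit    | Delta  
Setup    | Beta   
Refactor | Epsilon
Review   | Orion  
Plan     | Epsilon


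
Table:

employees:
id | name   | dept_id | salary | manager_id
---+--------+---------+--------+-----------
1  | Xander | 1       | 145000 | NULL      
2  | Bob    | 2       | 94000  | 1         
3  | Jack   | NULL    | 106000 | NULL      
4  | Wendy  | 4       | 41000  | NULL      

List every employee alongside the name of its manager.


This is a self-join: employees is joined to a second copy of itself, matching each row's manager_id to another row's id. Use LEFT JOIN so rows with manager_id=NULL are kept.
  - employee 1 (Xander): manager_id=NULL -> NULL
  - employee 2 (Bob): manager_id=1 -> Xander
  - employee 3 (Jack): manager_id=NULL -> NULL
  - employee 4 (Wendy): manager_id=NULL -> NULL

SQL:
SELECT a.name AS item, b.name AS manager
FROM employees a
LEFT JOIN employees b ON a.manager_id = b.id

Result:
item   | manager
-------+--------
Xander | NULL   
Bob    | Xander 
Jack   | NULL   
Wendy  | NULL   


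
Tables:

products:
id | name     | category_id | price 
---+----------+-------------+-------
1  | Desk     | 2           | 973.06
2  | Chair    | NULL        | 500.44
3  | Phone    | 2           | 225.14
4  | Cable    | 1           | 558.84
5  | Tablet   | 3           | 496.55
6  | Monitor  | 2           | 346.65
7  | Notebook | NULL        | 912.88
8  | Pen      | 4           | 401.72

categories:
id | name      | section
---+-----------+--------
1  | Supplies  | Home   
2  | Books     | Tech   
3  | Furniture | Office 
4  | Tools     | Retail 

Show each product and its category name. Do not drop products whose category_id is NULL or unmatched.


LEFT JOIN keeps every row from products (the left table); where category_id has no match in categories, the category columns become NULL. Walk through each product:
  - product 1 (Desk): category_id=2 -> matches Books
  - product 2 (Chair): category_id=NULL, no match -> kept with NULL
  - product 3 (Phone): category_id=2 -> matches Books
  - product 4 (Cable): category_id=1 -> matches Supplies
  - product 5 (Tablet): category_id=3 -> matches Furniture
  - product 6 (Monitor): category_id=2 -> matches Books
  - product 7 (Notebook): category_id=NULL, no match -> kept with NULL
  - product 8 (Pen): category_id=4 -> matches Tools
All 8 rows appear; 2 have NULL category.

SQL:
SELECT a.name, b.name AS category
FROM products a
LEFT JOIN categories b ON a.category_id = b.id

Result:
name     | category 
---------+----------
Desk     | Books    
Chair    | NULL     
Phone    | Books    
Cable    | Supplies 
Tablet   | Furniture
Monitor  | Books    
Notebook | NULL     
Pen      | Tools    


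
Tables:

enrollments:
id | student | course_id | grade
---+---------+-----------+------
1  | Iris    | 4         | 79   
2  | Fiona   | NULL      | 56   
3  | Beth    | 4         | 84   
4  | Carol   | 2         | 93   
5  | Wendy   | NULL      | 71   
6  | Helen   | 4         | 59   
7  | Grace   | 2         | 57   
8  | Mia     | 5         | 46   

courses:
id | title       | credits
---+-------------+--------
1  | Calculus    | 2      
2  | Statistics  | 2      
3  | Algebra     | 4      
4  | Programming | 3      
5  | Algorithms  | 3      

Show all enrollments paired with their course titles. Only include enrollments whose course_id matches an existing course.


INNER JOIN keeps only enrollments rows whose course_id matches an id in courses. Walk through each enrollment:
  - enrollment 1 (Iris): course_id=4 -> matches Programming
  - enrollment 2 (Fiona): course_id=NULL, no match -> dropped
  - enrollment 3 (Beth): course_id=4 -> matches Programming
  - enrollment 4 (Carol): course_id=2 -> matches Statistics
  - enrollment 5 (Wendy): course_id=NULL, no match -> dropped
  - enrollment 6 (Helen): course_id=4 -> matches Programming
  - enrollment 7 (Grace): course_id=2 -> matches Statistics
  - enrollment 8 (Mia): course_id=5 -> matches Algorithms
So 2 of 8 rows are dropped.

SQL:
SELECT a.student, b.title AS course
FROM enrollments a
INNER JOIN courses b ON a.course_id = b.id

Result:
student | course     
--------+------------
Iris    | Programming
Beth    | Programming
Carol   | Statistics 
Helen   | Programming
Grace   | Statistics 
Mia     | Algorithms 


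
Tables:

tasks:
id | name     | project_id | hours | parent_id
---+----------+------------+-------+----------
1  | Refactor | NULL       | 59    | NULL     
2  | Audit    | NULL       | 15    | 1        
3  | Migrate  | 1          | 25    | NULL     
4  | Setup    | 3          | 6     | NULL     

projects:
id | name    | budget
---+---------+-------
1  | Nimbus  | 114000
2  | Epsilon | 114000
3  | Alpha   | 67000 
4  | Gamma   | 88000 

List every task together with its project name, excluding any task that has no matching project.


INNER JOIN keeps only tasks rows whose project_id matches an id in projects. Walk through each task:
  - task 1 (Refactor): project_id=NULL, no match -> dropped
  - task 2 (Audit): project_id=NULL, no match -> dropped
  - task 3 (Migrate): project_id=1 -> matches Nimbus
  - task 4 (Setup): project_id=3 -> matches Alpha
So 2 of 4 rows are dropped.

SQL:
SELECT a.name, b.name AS project
FROM tasks a
INNER JOIN projects b ON a.project_id = b.id

Result:
name    | project
--------+--------
Migrate | Nimbus 
Setup   | Alpha  


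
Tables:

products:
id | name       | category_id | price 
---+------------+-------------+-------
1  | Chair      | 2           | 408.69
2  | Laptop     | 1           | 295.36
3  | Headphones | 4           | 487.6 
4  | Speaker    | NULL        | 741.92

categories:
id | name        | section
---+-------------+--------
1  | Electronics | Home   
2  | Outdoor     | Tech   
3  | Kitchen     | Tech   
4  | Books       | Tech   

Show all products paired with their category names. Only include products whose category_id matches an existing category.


INNER JOIN keeps only products rows whose category_id matches an id in categories. Walk through each product:
  - product 1 (Chair): category_id=2 -> matches Outdoor
  - product 2 (Laptop): category_id=1 -> matches Electronics
  - product 3 (Headphones): category_id=4 -> matches Books
  - product 4 (Speaker): category_id=NULL, no match -> dropped
So 1 of 4 rows is dropped.

SQL:
SELECT a.name, b.name AS category
FROM products a
INNER JOIN categories b ON a.category_id = b.id

Result:
name       | category   
-----------+------------
Chair      | Outdoor    
Laptop     | Electronics
Headphones | Books      


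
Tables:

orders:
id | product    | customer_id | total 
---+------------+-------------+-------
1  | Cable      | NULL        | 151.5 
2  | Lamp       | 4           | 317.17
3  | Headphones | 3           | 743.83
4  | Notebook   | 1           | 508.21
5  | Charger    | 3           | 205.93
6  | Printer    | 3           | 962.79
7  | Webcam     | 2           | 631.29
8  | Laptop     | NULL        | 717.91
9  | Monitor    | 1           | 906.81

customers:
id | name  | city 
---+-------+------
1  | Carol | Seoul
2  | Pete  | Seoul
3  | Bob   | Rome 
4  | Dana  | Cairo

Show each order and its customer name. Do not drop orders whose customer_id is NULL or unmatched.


LEFT JOIN keeps every row from orders (the left table); where customer_id has no match in customers, the customer columns become NULL. Walk through each order:
  - order 1 (Cable): customer_id=NULL, no match -> kept with NULL
  - order 2 (Lamp): customer_id=4 -> matches Dana
  - order 3 (Headphones): customer_id=3 -> matches Bob
  - order 4 (Notebook): customer_id=1 -> matches Carol
  - order 5 (Charger): customer_id=3 -> matches Bob
  - order 6 (Printer): customer_id=3 -> matches Bob
  - order 7 (Webcam): customer_id=2 -> matches Pete
  - order 8 (Laptop): customer_id=NULL, no match -> kept with NULL
  - order 9 (Monitor): customer_id=1 -> matches Carol
All 9 rows appear; 2 have NULL customer.

SQL:
SELECT a.product, b.name AS customer
FROM orders a
LEFT JOIN customers b ON a.customer_id = b.id

Result:
product    | customer
-----------+---------
Cable      | NULL    
Lamp       | Dana    
Headphones | Bob     
Notebook   | Carol   
Charger    | Bob     
Printer    | Bob     
Webcam     | Pete    
Laptop     | NULL    
Monitor    | Carol   


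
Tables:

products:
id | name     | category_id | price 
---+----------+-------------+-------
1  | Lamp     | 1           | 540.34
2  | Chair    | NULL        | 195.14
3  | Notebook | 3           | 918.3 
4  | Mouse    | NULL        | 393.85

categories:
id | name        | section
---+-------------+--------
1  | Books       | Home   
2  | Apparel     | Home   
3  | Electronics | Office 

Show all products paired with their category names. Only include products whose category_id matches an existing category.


INNER JOIN keeps only products rows whose category_id matches an id in categories. Walk through each product:
  - product 1 (Lamp): category_id=1 -> matches Books
  - product 2 (Chair): category_id=NULL, no match -> dropped
  - product 3 (Notebook): category_id=3 -> matches Electronics
  - product 4 (Mouse): category_id=NULL, no match -> dropped
So 2 of 4 rows are dropped.

SQL:
SELECT a.name, b.name AS category
FROM products a
INNER JOIN categories b ON a.category_id = b.id

Result:
name     | category   
---------+------------
Lamp     | Books      
Notebook | Electronics


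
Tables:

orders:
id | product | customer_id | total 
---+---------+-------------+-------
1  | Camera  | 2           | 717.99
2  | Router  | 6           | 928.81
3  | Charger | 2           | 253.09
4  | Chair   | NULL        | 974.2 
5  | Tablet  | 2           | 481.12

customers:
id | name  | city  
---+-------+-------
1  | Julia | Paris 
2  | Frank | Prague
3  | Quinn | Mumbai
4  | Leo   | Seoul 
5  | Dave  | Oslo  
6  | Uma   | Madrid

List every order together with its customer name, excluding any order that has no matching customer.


INNER JOIN keeps only orders rows whose customer_id matches an id in customers. Walk through each order:
  - order 1 (Camera): customer_id=2 -> matches Frank
  - order 2 (Router): customer_id=6 -> matches Uma
  - order 3 (Charger): customer_id=2 -> matches Frank
  - order 4 (Chair): customer_id=NULL, no match -> dropped
  - order 5 (Tablet): customer_id=2 -> matches Frank
So 1 of 5 rows is dropped.

SQL:
SELECT a.product, b.name AS customer
FROM orders a
INNER JOIN customers b ON a.customer_id = b.id

Result:
product | customer
--------+---------
Camera  | Frank   
Router  | Uma     
Charger | Frank   
Tablet  | Frank   


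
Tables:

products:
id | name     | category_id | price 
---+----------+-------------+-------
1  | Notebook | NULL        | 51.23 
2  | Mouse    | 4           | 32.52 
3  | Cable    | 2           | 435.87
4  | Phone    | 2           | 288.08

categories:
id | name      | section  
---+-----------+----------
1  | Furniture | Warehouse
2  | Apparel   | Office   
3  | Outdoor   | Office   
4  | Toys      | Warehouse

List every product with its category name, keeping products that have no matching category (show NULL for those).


LEFT JOIN keeps every row from products (the left table); where category_id has no match in categories, the category columns become NULL. Walk through each product:
  - product 1 (Notebook): category_id=NULL, no match -> kept with NULL
  - product 2 (Mouse): category_id=4 -> matches Toys
  - product 3 (Cable): category_id=2 -> matches Apparel
  - product 4 (Phone): category_id=2 -> matches Apparel
All 4 rows appear; 1 has NULL category.

SQL:
SELECT a.name, b.name AS category
FROM products a
LEFT JOIN categories b ON a.category_id = b.id

Result:
name     | category
---------+---------
Notebook | NULL    
Mouse    | Toys    
Cable    | Apparel 
Phone    | Apparel 


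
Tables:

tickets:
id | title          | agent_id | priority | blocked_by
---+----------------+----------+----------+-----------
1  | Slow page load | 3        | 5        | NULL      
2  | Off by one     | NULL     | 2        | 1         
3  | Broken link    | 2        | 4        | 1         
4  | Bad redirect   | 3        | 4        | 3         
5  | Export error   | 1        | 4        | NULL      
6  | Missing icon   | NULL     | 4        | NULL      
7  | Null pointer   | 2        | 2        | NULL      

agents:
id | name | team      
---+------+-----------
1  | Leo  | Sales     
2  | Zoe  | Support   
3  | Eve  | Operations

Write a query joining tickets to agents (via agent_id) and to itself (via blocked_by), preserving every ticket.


Two LEFT JOINs from the same base table tickets: one to agents via agent_id, one to tickets itself via blocked_by. Both are LEFT so every ticket is preserved.
Match against agents:
  - ticket 1 (Slow page load): agent_id=3 -> matches Eve
  - ticket 2 (Off by one): agent_id=NULL, no match -> kept with NULL
  - ticket 3 (Broken link): agent_id=2 -> matches Zoe
  - ticket 4 (Bad redirect): agent_id=3 -> matches Eve
  - ticket 5 (Export error): agent_id=1 -> matches Leo
  - ticket 6 (Missing icon): agent_id=NULL, no match -> kept with NULL
  - ticket 7 (Null pointer): agent_id=2 -> matches Zoe
Match against tickets (self):
  - ticket 1 (Slow page load): blocked_by=NULL -> NULL
  - ticket 2 (Off by one): blocked_by=1 -> Slow page load
  - ticket 3 (Broken link): blocked_by=1 -> Slow page load
  - ticket 4 (Bad redirect): blocked_by=3 -> Broken link
  - ticket 5 (Export error): blocked_by=NULL -> NULL
  - ticket 6 (Missing icon): blocked_by=NULL -> NULL
  - ticket 7 (Null pointer): blocked_by=NULL -> NULL

SQL:
SELECT a.title, b.name AS agent, c.title AS blocked_by
FROM tickets a
LEFT JOIN agents b ON a.agent_id = b.id
LEFT JOIN tickets c ON a.blocked_by = c.id

Result:
title          | agent | blocked_by    
---------------+-------+---------------
Slow page load | Eve   | NULL          
Off by one     | NULL  | Slow page load
Broken link    | Zoe   | Slow page load
Bad redirect   | Eve   | Broken link   
Export error   | Leo   | NULL          
Missing icon   | NULL  | NULL          
Null pointer   | Zoe   | NULL          


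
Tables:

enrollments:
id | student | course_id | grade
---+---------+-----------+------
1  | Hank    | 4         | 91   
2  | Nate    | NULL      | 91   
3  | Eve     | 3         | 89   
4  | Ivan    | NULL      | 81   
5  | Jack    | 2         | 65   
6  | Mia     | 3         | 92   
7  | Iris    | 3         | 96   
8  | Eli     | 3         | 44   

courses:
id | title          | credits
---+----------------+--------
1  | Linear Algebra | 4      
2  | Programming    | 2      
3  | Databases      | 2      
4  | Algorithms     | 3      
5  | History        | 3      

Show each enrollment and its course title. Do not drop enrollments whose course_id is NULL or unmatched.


LEFT JOIN keeps every row from enrollments (the left table); where course_id has no match in courses, the course columns become NULL. Walk through each enrollment:
  - enrollment 1 (Hank): course_id=4 -> matches Algorithms
  - enrollment 2 (Nate): course_id=NULL, no match -> kept with NULL
  - enrollment 3 (Eve): course_id=3 -> matches Databases
  - enrollment 4 (Ivan): course_id=NULL, no match -> kept with NULL
  - enrollment 5 (Jack): course_id=2 -> matches Programming
  - enrollment 6 (Mia): course_id=3 -> matches Databases
  - enrollment 7 (Iris): course_id=3 -> matches Databases
  - enrollment 8 (Eli): course_id=3 -> matches Databases
All 8 rows appear; 2 have NULL course.

SQL:
SELECT a.student, b.title AS course
FROM enrollments a
LEFT JOIN courses b ON a.course_id = b.id

Result:
student | course     
--------+------------
Hank    | Algorithms 
Nate    | NULL       
Eve     | Databases  
Ivan    | NULL       
Jack    | Programming
Mia     | Databases  
Iris    | Databases  
Eli     | Databases  


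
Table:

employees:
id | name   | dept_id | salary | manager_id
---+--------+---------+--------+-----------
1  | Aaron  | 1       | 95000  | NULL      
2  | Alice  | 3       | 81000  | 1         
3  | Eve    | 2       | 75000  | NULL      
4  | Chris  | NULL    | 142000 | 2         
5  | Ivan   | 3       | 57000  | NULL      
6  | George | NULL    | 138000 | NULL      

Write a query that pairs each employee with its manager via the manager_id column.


This is a self-join: employees is joined to a second copy of itself, matching each row's manager_id to another row's id. Use LEFT JOIN so rows with manager_id=NULL are kept.
  - employee 1 (Aaron): manager_id=NULL -> NULL
  - employee 2 (Alice): manager_id=1 -> Aaron
  - employee 3 (Eve): manager_id=NULL -> NULL
  - employee 4 (Chris): manager_id=2 -> Alice
  - employee 5 (Ivan): manager_id=NULL -> NULL
  - employee 6 (George): manager_id=NULL -> NULL

SQL:
SELECT a.name AS item, b.name AS manager
FROM employees a
LEFT JOIN employees b ON a.manager_id = b.id

Result:
item   | manager
-------+--------
Aaron  | NULL   
Alice  | Aaron  
Eve    | NULL   
Chris  | Alice  
Ivan   | NULL   
George | NULL   


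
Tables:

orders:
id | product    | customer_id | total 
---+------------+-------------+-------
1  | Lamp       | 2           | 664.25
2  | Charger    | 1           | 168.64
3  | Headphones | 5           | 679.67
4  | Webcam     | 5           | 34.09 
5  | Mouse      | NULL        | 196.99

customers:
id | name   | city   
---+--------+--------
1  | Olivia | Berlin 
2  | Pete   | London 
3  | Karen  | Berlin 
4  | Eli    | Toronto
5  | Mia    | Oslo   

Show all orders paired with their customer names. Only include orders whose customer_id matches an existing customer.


INNER JOIN keeps only orders rows whose customer_id matches an id in customers. Walk through each order:
  - order 1 (Lamp): customer_id=2 -> matches Pete
  - order 2 (Charger): customer_id=1 -> matches Olivia
  - order 3 (Headphones): customer_id=5 -> matches Mia
  - order 4 (Webcam): customer_id=5 -> matches Mia
  - order 5 (Mouse): customer_id=NULL, no match -> dropped
So 1 of 5 rows is dropped.

SQL:
SELECT a.product, b.name AS customer
FROM orders a
INNER JOIN customers b ON a.customer_id = b.id

Result:
product    | customer
-----------+---------
Lamp       | Pete    
Charger    | Olivia  
Headphones | Mia     
Webcam     | Mia     


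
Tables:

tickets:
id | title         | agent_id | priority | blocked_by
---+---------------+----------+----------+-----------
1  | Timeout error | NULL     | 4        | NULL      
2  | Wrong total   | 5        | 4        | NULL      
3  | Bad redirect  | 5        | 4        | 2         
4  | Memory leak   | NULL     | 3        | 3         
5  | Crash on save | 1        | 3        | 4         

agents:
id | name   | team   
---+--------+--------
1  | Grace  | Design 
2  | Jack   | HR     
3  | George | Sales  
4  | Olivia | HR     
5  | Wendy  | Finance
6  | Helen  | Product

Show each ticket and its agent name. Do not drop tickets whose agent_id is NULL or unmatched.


LEFT JOIN keeps every row from tickets (the left table); where agent_id has no match in agents, the agent columns become NULL. Walk through each ticket:
  - ticket 1 (Timeout error): agent_id=NULL, no match -> kept with NULL
  - ticket 2 (Wrong total): agent_id=5 -> matches Wendy
  - ticket 3 (Bad redirect): agent_id=5 -> matches Wendy
  - ticket 4 (Memory leak): agent_id=NULL, no match -> kept with NULL
  - ticket 5 (Crash on save): agent_id=1 -> matches Grace
All 5 rows appear; 2 have NULL agent.

SQL:
SELECT a.title, b.name AS agent
FROM tickets a
LEFT JOIN agents b ON a.agent_id = b.id

Result:
title         | agent
--------------+------
Timeout error | NULL 
Wrong total   | Wendy
Bad redirect  | Wendy
Memory leak   | NULL 
Crash on save | Grace


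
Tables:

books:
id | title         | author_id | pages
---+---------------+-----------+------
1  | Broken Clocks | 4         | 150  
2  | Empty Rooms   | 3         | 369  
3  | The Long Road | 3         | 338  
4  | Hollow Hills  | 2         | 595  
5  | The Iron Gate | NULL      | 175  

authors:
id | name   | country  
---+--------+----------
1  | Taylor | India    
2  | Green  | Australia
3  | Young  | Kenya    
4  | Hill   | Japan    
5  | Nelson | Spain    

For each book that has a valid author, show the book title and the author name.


INNER JOIN keeps only books rows whose author_id matches an id in authors. Walk through each book:
  - book 1 (Broken Clocks): author_id=4 -> matches Hill
  - book 2 (Empty Rooms): author_id=3 -> matches Young
  - book 3 (The Long Road): author_id=3 -> matches Young
  - book 4 (Hollow Hills): author_id=2 -> matches Green
  - book 5 (The Iron Gate): author_id=NULL, no match -> dropped
So 1 of 5 rows is dropped.

SQL:
SELECT a.title, b.name AS author
FROM books a
INNER JOIN authors b ON a.author_id = b.id

Result:
title         | author
--------------+-------
Broken Clocks | Hill  
Empty Rooms   | Young 
The Long Road | Young 
Hollow Hills  | Green 


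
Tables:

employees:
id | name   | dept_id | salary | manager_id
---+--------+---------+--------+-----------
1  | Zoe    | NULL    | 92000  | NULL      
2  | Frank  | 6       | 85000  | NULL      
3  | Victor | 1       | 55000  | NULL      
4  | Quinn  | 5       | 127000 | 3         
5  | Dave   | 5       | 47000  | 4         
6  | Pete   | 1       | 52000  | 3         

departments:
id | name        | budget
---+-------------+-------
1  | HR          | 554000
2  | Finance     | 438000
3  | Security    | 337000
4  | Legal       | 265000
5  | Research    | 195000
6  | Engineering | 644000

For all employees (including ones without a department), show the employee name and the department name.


LEFT JOIN keeps every row from employees (the left table); where dept_id has no match in departments, the department columns become NULL. Walk through each employee:
  - employee 1 (Zoe): dept_id=NULL, no match -> kept with NULL
  - employee 2 (Frank): dept_id=6 -> matches Engineering
  - employee 3 (Victor): dept_id=1 -> matches HR
  - employee 4 (Quinn): dept_id=5 -> matches Research
  - employee 5 (Dave): dept_id=5 -> matches Research
  - employee 6 (Pete): dept_id=1 -> matches HR
All 6 rows appear; 1 has NULL department.

SQL:
SELECT a.name, b.name AS department
FROM employees a
LEFT JOIN departments b ON a.dept_id = b.id

Result:
name   | department 
-------+------------
Zoe    | NULL       
Frank  | Engineering
Victor | HR         
Quinn  | Research   
Dave   | Research   
Pete   | HR         


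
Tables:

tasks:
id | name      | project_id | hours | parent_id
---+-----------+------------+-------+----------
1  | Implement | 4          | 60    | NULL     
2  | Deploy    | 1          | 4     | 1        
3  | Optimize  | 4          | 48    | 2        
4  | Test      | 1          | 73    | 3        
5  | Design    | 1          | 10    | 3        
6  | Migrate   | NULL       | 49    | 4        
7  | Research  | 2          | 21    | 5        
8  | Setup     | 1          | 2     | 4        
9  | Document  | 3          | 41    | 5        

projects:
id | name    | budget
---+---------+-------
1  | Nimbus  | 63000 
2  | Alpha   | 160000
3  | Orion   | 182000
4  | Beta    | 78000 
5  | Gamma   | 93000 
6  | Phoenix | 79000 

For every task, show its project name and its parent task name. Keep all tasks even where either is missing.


Two LEFT JOINs from the same base table tasks: one to projects via project_id, one to tasks itself via parent_id. Both are LEFT so every task is preserved.
Match against projects:
  - task 1 (Implement): project_id=4 -> matches Beta
  - task 2 (Deploy): project_id=1 -> matches Nimbus
  - task 3 (Optimize): project_id=4 -> matches Beta
  - task 4 (Test): project_id=1 -> matches Nimbus
  - task 5 (Design): project_id=1 -> matches Nimbus
  - task 6 (Migrate): project_id=NULL, no match -> kept with NULL
  - task 7 (Research): project_id=2 -> matches Alpha
  - task 8 (Setup): project_id=1 -> matches Nimbus
  - task 9 (Document): project_id=3 -> matches Orion
Match against tasks (self):
  - task 1 (Implement): parent_id=NULL -> NULL
  - task 2 (Deploy): parent_id=1 -> Implement
  - task 3 (Optimize): parent_id=2 -> Deploy
  - task 4 (Test): parent_id=3 -> Optimize
  - task 5 (Design): parent_id=3 -> Optimize
  - task 6 (Migrate): parent_id=4 -> Test
  - task 7 (Research): parent_id=5 -> Design
  - task 8 (Setup): parent_id=4 -> Test
  - task 9 (Document): parent_id=5 -> Design

SQL:
SELECT a.name, b.name AS project, c.name AS parent
FROM tasks a
LEFT JOIN projects b ON a.project_id = b.id
LEFT JOIN tasks c ON a.parent_id = c.id

Result:
name      | project | parent   
----------+---------+----------
Implement | Beta    | NULL     
Deploy    | Nimbus  | Implement
Optimize  | Beta    | Deploy   
Test      | Nimbus  | Optimize 
Design    | Nimbus  | Optimize 
Migrate   | NULL    | Test     
Research  | Alpha   | Design   
Setup     | Nimbus  | Test     
Document  | Orion   | Design   


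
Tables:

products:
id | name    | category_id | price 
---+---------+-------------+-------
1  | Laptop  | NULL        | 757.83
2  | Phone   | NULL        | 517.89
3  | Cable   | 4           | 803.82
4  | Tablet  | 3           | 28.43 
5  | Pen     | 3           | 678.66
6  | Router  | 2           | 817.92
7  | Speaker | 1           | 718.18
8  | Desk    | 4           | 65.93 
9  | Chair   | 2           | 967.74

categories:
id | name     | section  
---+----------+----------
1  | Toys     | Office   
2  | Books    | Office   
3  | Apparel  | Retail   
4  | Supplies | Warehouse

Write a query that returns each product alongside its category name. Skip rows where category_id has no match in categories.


INNER JOIN keeps only products rows whose category_id matches an id in categories. Walk through each product:
  - product 1 (Laptop): category_id=NULL, no match -> dropped
  - product 2 (Phone): category_id=NULL, no match -> dropped
  - product 3 (Cable): category_id=4 -> matches Supplies
  - product 4 (Tablet): category_id=3 -> matches Apparel
  - product 5 (Pen): category_id=3 -> matches Apparel
  - product 6 (Router): category_id=2 -> matches Books
  - product 7 (Speaker): category_id=1 -> matches Toys
  - product 8 (Desk): category_id=4 -> matches Supplies
  - product 9 (Chair): category_id=2 -> matches Books
So 2 of 9 rows are dropped.

SQL:
SELECT a.name, b.name AS category
FROM products a
INNER JOIN categories b ON a.category_id = b.id

Result:
name    | category
--------+---------
Cable   | Supplies
Tablet  | Apparel 
Pen     | Apparel 
Router  | Books   
Speaker | Toys    
Desk    | Supplies
Chair   | Books   


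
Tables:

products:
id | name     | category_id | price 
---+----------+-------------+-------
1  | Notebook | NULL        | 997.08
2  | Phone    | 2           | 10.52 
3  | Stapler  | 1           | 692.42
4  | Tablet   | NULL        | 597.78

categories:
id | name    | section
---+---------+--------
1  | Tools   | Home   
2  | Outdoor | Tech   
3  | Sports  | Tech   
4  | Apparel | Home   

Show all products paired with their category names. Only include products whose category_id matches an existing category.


INNER JOIN keeps only products rows whose category_id matches an id in categories. Walk through each product:
  - product 1 (Notebook): category_id=NULL, no match -> dropped
  - product 2 (Phone): category_id=2 -> matches Outdoor
  - product 3 (Stapler): category_id=1 -> matches Tools
  - product 4 (Tablet): category_id=NULL, no match -> dropped
So 2 of 4 rows are dropped.

SQL:
SELECT a.name, b.name AS category
FROM products a
INNER JOIN categories b ON a.category_id = b.id

Result:
name    | category
--------+---------
Phone   | Outdoor 
Stapler | Tools   


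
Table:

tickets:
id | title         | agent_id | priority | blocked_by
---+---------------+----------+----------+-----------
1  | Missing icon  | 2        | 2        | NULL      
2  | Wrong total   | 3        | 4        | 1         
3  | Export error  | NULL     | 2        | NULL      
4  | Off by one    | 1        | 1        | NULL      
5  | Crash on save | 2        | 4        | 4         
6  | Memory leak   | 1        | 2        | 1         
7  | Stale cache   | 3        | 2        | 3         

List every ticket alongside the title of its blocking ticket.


This is a self-join: tickets is joined to a second copy of itself, matching each row's blocked_by to another row's id. Use LEFT JOIN so rows with blocked_by=NULL are kept.
  - ticket 1 (Missing icon): blocked_by=NULL -> NULL
  - ticket 2 (Wrong total): blocked_by=1 -> Missing icon
  - ticket 3 (Export error): blocked_by=NULL -> NULL
  - ticket 4 (Off by one): blocked_by=NULL -> NULL
  - ticket 5 (Crash on save): blocked_by=4 -> Off by one
  - ticket 6 (Memory leak): blocked_by=1 -> Missing icon
  - ticket 7 (Stale cache): blocked_by=3 -> Export error

SQL:
SELECT a.title AS item, b.title AS blocked_by
FROM tickets a
LEFT JOIN tickets b ON a.blocked_by = b.id

Result:
item          | blocked_by  
--------------+-------------
Missing icon  | NULL        
Wrong total   | Missing icon
Export error  | NULL        
Off by one    | NULL        
Crash on save | Off by one  
Memory leak   | Missing icon
Stale cache   | Export error


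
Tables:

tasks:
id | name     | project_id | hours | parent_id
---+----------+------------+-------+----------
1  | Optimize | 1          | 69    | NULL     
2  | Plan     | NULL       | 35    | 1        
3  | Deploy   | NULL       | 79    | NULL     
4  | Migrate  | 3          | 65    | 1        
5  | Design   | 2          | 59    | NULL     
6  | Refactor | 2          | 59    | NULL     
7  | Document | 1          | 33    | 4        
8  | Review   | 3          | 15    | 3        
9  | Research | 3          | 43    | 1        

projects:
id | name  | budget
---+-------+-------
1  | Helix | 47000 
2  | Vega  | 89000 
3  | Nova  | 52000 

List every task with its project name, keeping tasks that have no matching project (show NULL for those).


LEFT JOIN keeps every row from tasks (the left table); where project_id has no match in projects, the project columns become NULL. Walk through each task:
  - task 1 (Optimize): project_id=1 -> matches Helix
  - task 2 (Plan): project_id=NULL, no match -> kept with NULL
  - task 3 (Deploy): project_id=NULL, no match -> kept with NULL
  - task 4 (Migrate): project_id=3 -> matches Nova
  - task 5 (Design): project_id=2 -> matches Vega
  - task 6 (Refactor): project_id=2 -> matches Vega
  - task 7 (Document): project_id=1 -> matches Helix
  - task 8 (Review): project_id=3 -> matches Nova
  - task 9 (Research): project_id=3 -> matches Nova
All 9 rows appear; 2 have NULL project.

SQL:
SELECT a.name, b.name AS project
FROM tasks a
LEFT JOIN projects b ON a.project_id = b.id

Result:
name     | project
---------+--------
Optimize | Helix  
Plan     | NULL   
Deploy   | NULL   
Migrate  | Nova   
Design   | Vega   
Refactor | Vega   
Document | Helix  
Review   | Nova   
Research | Nova   


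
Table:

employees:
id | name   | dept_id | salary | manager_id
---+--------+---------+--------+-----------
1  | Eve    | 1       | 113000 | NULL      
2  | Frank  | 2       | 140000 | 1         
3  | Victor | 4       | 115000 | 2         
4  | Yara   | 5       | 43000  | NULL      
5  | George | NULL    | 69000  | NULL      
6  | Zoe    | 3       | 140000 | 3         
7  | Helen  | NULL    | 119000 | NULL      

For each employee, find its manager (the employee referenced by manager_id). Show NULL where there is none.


This is a self-join: employees is joined to a second copy of itself, matching each row's manager_id to another row's id. Use LEFT JOIN so rows with manager_id=NULL are kept.
  - employee 1 (Eve): manager_id=NULL -> NULL
  - employee 2 (Frank): manager_id=1 -> Eve
  - employee 3 (Victor): manager_id=2 -> Frank
  - employee 4 (Yara): manager_id=NULL -> NULL
  - employee 5 (George): manager_id=NULL -> NULL
  - employee 6 (Zoe): manager_id=3 -> Victor
  - employee 7 (Helen): manager_id=NULL -> NULL

SQL:
SELECT a.name AS item, b.name AS manager
FROM employees a
LEFT JOIN employees b ON a.manager_id = b.id

Result:
item   | manager
-------+--------
Eve    | NULL   
Frank  | Eve    
Victor | Frank  
Yara   | NULL   
George | NULL   
Zoe    | Victor 
Helen  | NULL   


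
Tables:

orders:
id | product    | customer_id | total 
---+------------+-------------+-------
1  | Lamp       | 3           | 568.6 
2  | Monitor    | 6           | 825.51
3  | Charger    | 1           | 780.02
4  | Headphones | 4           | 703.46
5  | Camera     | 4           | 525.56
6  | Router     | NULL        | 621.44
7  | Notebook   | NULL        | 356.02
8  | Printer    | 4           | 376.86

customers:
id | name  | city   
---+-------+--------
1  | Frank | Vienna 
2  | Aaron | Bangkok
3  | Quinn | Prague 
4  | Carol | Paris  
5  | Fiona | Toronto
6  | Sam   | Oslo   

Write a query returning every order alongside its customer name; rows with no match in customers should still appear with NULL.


LEFT JOIN keeps every row from orders (the left table); where customer_id has no match in customers, the customer columns become NULL. Walk through each order:
  - order 1 (Lamp): customer_id=3 -> matches Quinn
  - order 2 (Monitor): customer_id=6 -> matches Sam
  - order 3 (Charger): customer_id=1 -> matches Frank
  - order 4 (Headphones): customer_id=4 -> matches Carol
  - order 5 (Camera): customer_id=4 -> matches Carol
  - order 6 (Router): customer_id=NULL, no match -> kept with NULL
  - order 7 (Notebook): customer_id=NULL, no match -> kept with NULL
  - order 8 (Printer): customer_id=4 -> matches Carol
All 8 rows appear; 2 have NULL customer.

SQL:
SELECT a.product, b.name AS customer
FROM orders a
LEFT JOIN customers b ON a.customer_id = b.id

Result:
product    | customer
-----------+---------
Lamp       | Quinn   
Monitor    | Sam     
Charger    | Frank   
Headphones | Carol   
Camera     | Carol   
Router     | NULL    
Notebook   | NULL    
Printer    | Carol   


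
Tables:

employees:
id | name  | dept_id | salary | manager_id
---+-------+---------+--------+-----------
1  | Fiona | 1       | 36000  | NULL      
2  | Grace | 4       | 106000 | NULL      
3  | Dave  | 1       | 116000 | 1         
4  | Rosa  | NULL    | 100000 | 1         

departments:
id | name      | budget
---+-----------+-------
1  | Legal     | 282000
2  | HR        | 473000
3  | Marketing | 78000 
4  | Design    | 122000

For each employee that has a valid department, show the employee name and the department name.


INNER JOIN keeps only employees rows whose dept_id matches an id in departments. Walk through each employee:
  - employee 1 (Fiona): dept_id=1 -> matches Legal
  - employee 2 (Grace): dept_id=4 -> matches Design
  - employee 3 (Dave): dept_id=1 -> matches Legal
  - employee 4 (Rosa): dept_id=NULL, no match -> dropped
So 1 of 4 rows is dropped.

SQL:
SELECT a.name, b.name AS department
FROM employees a
INNER JOIN departments b ON a.dept_id = b.id

Result:
name  | department
------+-----------
Fiona | Legal     
Grace | Design    
Dave  | Legal     


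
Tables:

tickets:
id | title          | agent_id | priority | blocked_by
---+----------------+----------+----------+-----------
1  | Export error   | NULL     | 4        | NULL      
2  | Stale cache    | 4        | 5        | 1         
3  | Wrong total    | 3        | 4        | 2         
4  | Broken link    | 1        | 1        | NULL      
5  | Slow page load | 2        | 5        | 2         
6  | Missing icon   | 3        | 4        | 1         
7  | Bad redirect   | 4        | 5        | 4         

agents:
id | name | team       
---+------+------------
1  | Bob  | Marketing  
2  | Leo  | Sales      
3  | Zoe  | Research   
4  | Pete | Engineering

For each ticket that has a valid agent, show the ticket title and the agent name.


INNER JOIN keeps only tickets rows whose agent_id matches an id in agents. Walk through each ticket:
  - ticket 1 (Export error): agent_id=NULL, no match -> dropped
  - ticket 2 (Stale cache): agent_id=4 -> matches Pete
  - ticket 3 (Wrong total): agent_id=3 -> matches Zoe
  - ticket 4 (Broken link): agent_id=1 -> matches Bob
  - ticket 5 (Slow page load): agent_id=2 -> matches Leo
  - ticket 6 (Missing icon): agent_id=3 -> matches Zoe
  - ticket 7 (Bad redirect): agent_id=4 -> matches Pete
So 1 of 7 rows is dropped.

SQL:
SELECT a.title, b.name AS agent
FROM tickets a
INNER JOIN agents b ON a.agent_id = b.id

Result:
title          | agent
---------------+------
Stale cache    | Pete 
Wrong total    | Zoe  
Broken link    | Bob  
Slow page load | Leo  
Missing icon   | Zoe  
Bad redirect   | Pete 
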